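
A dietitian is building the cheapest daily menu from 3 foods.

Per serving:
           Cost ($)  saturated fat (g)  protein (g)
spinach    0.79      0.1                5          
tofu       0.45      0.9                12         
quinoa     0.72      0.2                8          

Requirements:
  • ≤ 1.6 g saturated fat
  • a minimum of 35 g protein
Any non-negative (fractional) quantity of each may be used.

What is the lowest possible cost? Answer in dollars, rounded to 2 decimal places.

Set it up as a linear program. Let x1 = servings of spinach, x2 = servings of tofu, x3 = servings of quinoa.
Minimize 0.79x1 + 0.45x2 + 0.72x3 subject to:
  0.1x1 + 0.9x2 + 0.2x3 ≤ 1.6   (saturated fat)
  5x1 + 12x2 + 8x3 ≥ 35   (protein)
  x1, x2, x3 ≥ 0.
The minimum-cost mix takes nothing from spinach — only tofu, quinoa. There the saturated fat and protein constraints are tight.
Solving gives x2 = 1.208, x3 = 2.562.
Hence cost = 0.45·1.208 + 0.72·2.562 = $2.3882.

$2.39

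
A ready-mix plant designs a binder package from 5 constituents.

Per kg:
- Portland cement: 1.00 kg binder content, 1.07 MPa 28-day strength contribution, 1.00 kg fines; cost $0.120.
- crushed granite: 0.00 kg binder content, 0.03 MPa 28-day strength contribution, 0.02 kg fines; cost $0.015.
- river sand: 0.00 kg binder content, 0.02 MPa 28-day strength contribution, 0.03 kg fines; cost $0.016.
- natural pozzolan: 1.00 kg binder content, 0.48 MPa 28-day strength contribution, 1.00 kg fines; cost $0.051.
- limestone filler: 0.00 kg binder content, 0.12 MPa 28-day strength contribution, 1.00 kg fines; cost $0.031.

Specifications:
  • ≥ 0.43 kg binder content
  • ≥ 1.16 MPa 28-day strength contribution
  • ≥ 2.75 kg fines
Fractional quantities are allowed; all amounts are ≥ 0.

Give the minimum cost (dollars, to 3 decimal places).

Set it up as a linear program. Let x1 = kg of Portland cement, x2 = kg of crushed granite, x3 = kg of river sand, x4 = kg of natural pozzolan, x5 = kg of limestone filler.
min 0.12x1 + 0.015x2 + 0.016x3 + 0.051x4 + 0.031x5 with:
  1x1 + 1x4 ≥ 0.43   (binder content)
  1.07x1 + 0.03x2 + 0.02x3 + 0.48x4 + 0.12x5 ≥ 1.16   (28-day strength contribution)
  1x1 + 0.02x2 + 0.03x3 + 1x4 + 1x5 ≥ 2.75   (fines)
  x1, x2, x3, x4, x5 ≥ 0.
The cheapest feasible vertex uses only natural pozzolan, limestone filler; Portland cement, crushed granite, river sand are not used. There the 28-day strength contribution and fines constraints are tight.
That vertex is x4 = 2.306, x5 = 0.4444.
Cost = 0.051·2.306 + 0.031·0.4444 = 0.13138.

$0.131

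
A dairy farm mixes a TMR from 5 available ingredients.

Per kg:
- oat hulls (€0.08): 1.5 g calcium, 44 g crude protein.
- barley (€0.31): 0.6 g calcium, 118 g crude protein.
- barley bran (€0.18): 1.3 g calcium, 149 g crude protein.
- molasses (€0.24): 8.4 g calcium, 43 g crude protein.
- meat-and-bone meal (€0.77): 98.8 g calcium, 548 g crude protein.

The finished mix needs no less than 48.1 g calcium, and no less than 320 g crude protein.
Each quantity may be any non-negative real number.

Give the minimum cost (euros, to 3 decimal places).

Set it up as a linear program. Let x1 = kg of oat hulls, x2 = kg of barley, x3 = kg of barley bran, x4 = kg of molasses, x5 = kg of meat-and-bone meal.
Minimize 0.08x1 + 0.31x2 + 0.18x3 + 0.24x4 + 0.77x5 with:
  1.5x1 + 0.6x2 + 1.3x3 + 8.4x4 + 98.8x5 ≥ 48.1   (calcium)
  44x1 + 118x2 + 149x3 + 43x4 + 548x5 ≥ 320   (crude protein)
  x1, x2, x3, x4, x5 ≥ 0.
At the optimum only barley bran, meat-and-bone meal are positive (oat hulls, barley, molasses = 0). There the calcium and crude protein constraints are tight.
Solving gives x3 = 0.3753, x5 = 0.4819.
Objective = 0.18·0.3753 + 0.77·0.4819 = 0.43862.

€0.439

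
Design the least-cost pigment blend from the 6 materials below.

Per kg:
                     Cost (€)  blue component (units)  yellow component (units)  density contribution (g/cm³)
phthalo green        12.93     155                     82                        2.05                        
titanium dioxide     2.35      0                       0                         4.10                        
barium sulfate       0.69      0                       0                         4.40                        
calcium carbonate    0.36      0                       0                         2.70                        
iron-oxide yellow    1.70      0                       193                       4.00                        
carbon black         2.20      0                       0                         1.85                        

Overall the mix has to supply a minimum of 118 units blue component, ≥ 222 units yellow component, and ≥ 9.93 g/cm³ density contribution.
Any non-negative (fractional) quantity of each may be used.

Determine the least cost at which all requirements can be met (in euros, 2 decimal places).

€11.92

This is a linear program. Let x1 = kg of phthalo green, x2 = kg of titanium dioxide, x3 = kg of barium sulfate, x4 = kg of calcium carbonate, x5 = kg of iron-oxide yellow, x6 = kg of carbon black.
min 12.93x1 + 2.35x2 + 0.69x3 + 0.36x4 + 1.7x5 + 2.2x6 s.t.:
  155x1 ≥ 118   (blue component)
  82x1 + 193x5 ≥ 222   (yellow component)
  2.05x1 + 4.1x2 + 4.4x3 + 2.7x4 + 4x5 + 1.85x6 ≥ 9.93   (density contribution)
  x1, x2, x3, x4, x5, x6 ≥ 0.
The optimal basis is {phthalo green, calcium carbonate, iron-oxide yellow}; titanium dioxide, barium sulfate, carbon black drop out. There the blue component, yellow component, density contribution constraints are tight.
So phthalo green = 0.7613 kg, calcium carbonate = 1.875 kg, iron-oxide yellow = 0.8268 kg.
Hence cost = 12.93·0.7613 + 0.36·1.875 + 1.7·0.8268 = €11.9242.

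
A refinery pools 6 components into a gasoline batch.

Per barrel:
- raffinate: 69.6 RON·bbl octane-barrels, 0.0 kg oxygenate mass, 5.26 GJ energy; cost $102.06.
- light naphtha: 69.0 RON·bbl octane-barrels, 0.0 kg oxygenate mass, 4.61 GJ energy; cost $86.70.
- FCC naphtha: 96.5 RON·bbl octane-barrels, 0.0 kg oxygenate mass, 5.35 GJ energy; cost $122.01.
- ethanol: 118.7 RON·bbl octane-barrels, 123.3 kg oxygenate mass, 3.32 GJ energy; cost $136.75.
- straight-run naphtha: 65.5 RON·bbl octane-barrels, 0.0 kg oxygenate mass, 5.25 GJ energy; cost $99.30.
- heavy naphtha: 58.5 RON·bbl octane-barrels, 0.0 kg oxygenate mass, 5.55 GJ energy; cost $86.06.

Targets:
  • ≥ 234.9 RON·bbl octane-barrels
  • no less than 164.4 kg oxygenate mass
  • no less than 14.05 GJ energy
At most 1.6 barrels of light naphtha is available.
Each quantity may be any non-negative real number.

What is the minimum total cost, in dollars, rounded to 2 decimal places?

$331.56

Treat it as an LP. Let x1 = barrels of raffinate, x2 = barrels of light naphtha, x3 = barrels of FCC naphtha, x4 = barrels of ethanol, x5 = barrels of straight-run naphtha, x6 = barrels of heavy naphtha.
Minimize 102.06x1 + 86.7x2 + 122.01x3 + 136.75x4 + 99.3x5 + 86.06x6 s.t.:
  69.6x1 + 69x2 + 96.5x3 + 118.7x4 + 65.5x5 + 58.5x6 ≥ 234.9   (octane-barrels)
  123.3x4 ≥ 164.4   (oxygenate mass)
  5.26x1 + 4.61x2 + 5.35x3 + 3.32x4 + 5.25x5 + 5.55x6 ≥ 14.05   (energy)
  x2 ≤ 1.6
  x1, x2, x3, x4, x5, x6 ≥ 0.
The minimum-cost mix takes nothing from raffinate, light naphtha, FCC naphtha, straight-run naphtha — only ethanol, heavy naphtha. The oxygenate mass and energy requirements are met with equality.
Optimal quantities: ethanol = 1.333333 barrels, heavy naphtha = 1.733934 barrels.
Cost = 136.75·1.333333 + 86.06·1.733934 = 331.5556.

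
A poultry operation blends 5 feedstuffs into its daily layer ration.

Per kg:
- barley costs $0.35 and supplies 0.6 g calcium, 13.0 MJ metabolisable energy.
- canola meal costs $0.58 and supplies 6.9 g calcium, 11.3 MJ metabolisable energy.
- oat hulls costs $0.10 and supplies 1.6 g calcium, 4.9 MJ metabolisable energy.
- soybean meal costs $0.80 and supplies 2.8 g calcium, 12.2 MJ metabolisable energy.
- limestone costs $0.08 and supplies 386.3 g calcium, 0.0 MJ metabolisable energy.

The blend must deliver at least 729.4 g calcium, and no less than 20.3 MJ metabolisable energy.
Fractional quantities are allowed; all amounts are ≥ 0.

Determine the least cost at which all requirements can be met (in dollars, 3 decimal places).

Treat it as an LP. Let x1 = kg of barley, x2 = kg of canola meal, x3 = kg of oat hulls, x4 = kg of soybean meal, x5 = kg of limestone.
Minimize 0.35x1 + 0.58x2 + 0.1x3 + 0.8x4 + 0.08x5 with:
  0.6x1 + 6.9x2 + 1.6x3 + 2.8x4 + 386.3x5 ≥ 729.4   (calcium)
  13x1 + 11.3x2 + 4.9x3 + 12.2x4 ≥ 20.3   (metabolisable energy)
  x1, x2, x3, x4, x5 ≥ 0.
The cheapest feasible vertex uses only oat hulls, limestone; barley, canola meal, soybean meal are not used. Binding constraints: calcium and metabolisable energy.
Solving gives x3 = 4.143, x5 = 1.871.
Hence cost = 0.1·4.143 + 0.08·1.871 = $0.56398.

$0.564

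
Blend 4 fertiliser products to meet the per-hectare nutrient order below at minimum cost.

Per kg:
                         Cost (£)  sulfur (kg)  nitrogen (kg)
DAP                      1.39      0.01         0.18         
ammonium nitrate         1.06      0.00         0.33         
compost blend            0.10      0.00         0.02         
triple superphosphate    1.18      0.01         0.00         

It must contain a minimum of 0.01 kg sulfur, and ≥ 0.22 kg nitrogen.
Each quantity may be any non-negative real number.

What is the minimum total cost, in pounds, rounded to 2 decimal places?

£1.52

This is a linear program. Let x1 = kg of DAP, x2 = kg of ammonium nitrate, x3 = kg of compost blend, x4 = kg of triple superphosphate.
Minimise 1.39x1 + 1.06x2 + 0.1x3 + 1.18x4 with:
  0.01x1 + 0.01x4 ≥ 0.01   (sulfur)
  0.18x1 + 0.33x2 + 0.02x3 ≥ 0.22   (nitrogen)
  x1, x2, x3, x4 ≥ 0.
At the optimum only DAP, ammonium nitrate are positive (compost blend, triple superphosphate = 0). There the sulfur and nitrogen constraints are tight.
So DAP = 1 kg, ammonium nitrate = 0.1212 kg.
Hence cost = 1.39·1 + 1.06·0.1212 = £1.5185.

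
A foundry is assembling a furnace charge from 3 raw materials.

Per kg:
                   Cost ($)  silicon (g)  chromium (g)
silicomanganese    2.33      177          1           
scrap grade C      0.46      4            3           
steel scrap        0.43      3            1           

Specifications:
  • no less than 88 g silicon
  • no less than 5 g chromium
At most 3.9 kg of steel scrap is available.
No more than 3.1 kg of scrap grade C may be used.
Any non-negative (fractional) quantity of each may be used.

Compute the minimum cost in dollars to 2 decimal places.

$1.77

This is a linear program. Let x1 = kg of silicomanganese, x2 = kg of scrap grade C, x3 = kg of steel scrap.
Minimize 2.33x1 + 0.46x2 + 0.43x3 subject to:
  177x1 + 4x2 + 3x3 ≥ 88   (silicon)
  1x1 + 3x2 + 1x3 ≥ 5   (chromium)
  x3 ≤ 3.9
  x2 ≤ 3.1
  x1, x2, x3 ≥ 0.
At the optimum only silicomanganese, scrap grade C are positive (steel scrap = 0). The silicon and chromium requirements are met with equality.
So silicomanganese = 0.463 kg, scrap grade C = 1.512 kg.
Objective = 2.33·0.463 + 0.46·1.512 = 1.7743.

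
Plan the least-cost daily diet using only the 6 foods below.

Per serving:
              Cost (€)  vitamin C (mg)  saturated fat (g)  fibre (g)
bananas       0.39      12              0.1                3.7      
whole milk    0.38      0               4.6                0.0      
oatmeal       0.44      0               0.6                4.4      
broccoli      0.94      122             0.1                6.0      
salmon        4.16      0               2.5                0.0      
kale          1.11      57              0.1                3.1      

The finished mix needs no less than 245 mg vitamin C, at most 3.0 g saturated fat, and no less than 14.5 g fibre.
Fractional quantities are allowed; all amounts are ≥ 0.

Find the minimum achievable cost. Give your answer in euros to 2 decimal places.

€2.12

This is a linear program. Let x1 = servings of bananas, x2 = servings of whole milk, x3 = servings of oatmeal, x4 = servings of broccoli, x5 = servings of salmon, x6 = servings of kale.
Minimize 0.39x1 + 0.38x2 + 0.44x3 + 0.94x4 + 4.16x5 + 1.11x6 subject to:
  12x1 + 122x4 + 57x6 ≥ 245   (vitamin C)
  0.1x1 + 4.6x2 + 0.6x3 + 0.1x4 + 2.5x5 + 0.1x6 ≤ 3   (saturated fat)
  3.7x1 + 4.4x3 + 6x4 + 3.1x6 ≥ 14.5   (fibre)
  x1, x2, x3, x4, x5, x6 ≥ 0.
The minimum-cost mix takes nothing from whole milk, oatmeal, salmon, kale — only bananas, broccoli. Binding constraints: vitamin C and fibre.
That vertex is x1 = 0.7881, x4 = 1.931.
Cost = 0.39·0.7881 + 0.94·1.931 = 2.1225.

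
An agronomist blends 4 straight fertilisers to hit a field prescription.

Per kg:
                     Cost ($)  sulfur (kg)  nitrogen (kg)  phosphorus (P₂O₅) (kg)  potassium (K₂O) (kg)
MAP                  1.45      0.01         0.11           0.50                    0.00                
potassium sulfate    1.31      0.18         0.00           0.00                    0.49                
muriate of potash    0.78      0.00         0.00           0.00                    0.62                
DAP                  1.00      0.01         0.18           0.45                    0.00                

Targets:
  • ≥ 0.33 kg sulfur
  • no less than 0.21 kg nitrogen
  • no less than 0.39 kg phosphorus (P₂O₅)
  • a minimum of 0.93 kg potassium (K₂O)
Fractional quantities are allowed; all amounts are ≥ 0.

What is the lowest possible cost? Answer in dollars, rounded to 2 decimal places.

Let x1 = kg of MAP, x2 = kg of potassium sulfate, x3 = kg of muriate of potash, x4 = kg of DAP.
min 1.45x1 + 1.31x2 + 0.78x3 + 1x4 s.t.:
  0.01x1 + 0.18x2 + 0.01x4 ≥ 0.33   (sulfur)
  0.11x1 + 0.18x4 ≥ 0.21   (nitrogen)
  0.5x1 + 0.45x4 ≥ 0.39   (phosphorus (P₂O₅))
  0.49x2 + 0.62x3 ≥ 0.93   (potassium (K₂O))
  x1, x2, x3, x4 ≥ 0.
The cheapest feasible vertex uses only potassium sulfate, muriate of potash, DAP; MAP is not used. Binding constraints: sulfur, nitrogen, potassium (K₂O).
Optimal quantities: potassium sulfate = 1.769 kg, muriate of potash = 0.1023 kg, DAP = 1.167 kg.
Objective = 1.31·1.769 + 0.78·0.1023 + 1·1.167 = 3.5642.

$3.56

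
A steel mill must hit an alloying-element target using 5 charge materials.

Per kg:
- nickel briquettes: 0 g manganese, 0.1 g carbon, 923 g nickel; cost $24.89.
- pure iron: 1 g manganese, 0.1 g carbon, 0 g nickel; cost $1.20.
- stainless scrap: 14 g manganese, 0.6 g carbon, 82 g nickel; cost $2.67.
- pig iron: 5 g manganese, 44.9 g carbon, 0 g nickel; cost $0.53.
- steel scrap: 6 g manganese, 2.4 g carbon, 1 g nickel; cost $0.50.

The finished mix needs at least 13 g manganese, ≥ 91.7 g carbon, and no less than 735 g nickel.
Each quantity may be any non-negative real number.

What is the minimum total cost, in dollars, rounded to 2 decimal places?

$20.99

Let x1 = kg of nickel briquettes, x2 = kg of pure iron, x3 = kg of stainless scrap, x4 = kg of pig iron, x5 = kg of steel scrap.
min 24.89x1 + 1.2x2 + 2.67x3 + 0.53x4 + 0.5x5 with:
  1x2 + 14x3 + 5x4 + 6x5 ≥ 13   (manganese)
  0.1x1 + 0.1x2 + 0.6x3 + 44.9x4 + 2.4x5 ≥ 91.7   (carbon)
  923x1 + 82x3 + 1x5 ≥ 735   (nickel)
  x1, x2, x3, x4, x5 ≥ 0.
The optimal basis is {nickel briquettes, stainless scrap, pig iron}; pure iron, steel scrap drop out. The manganese, carbon, nickel requirements are met with equality.
Solving gives x1 = 0.7785, x3 = 0.2008, x4 = 2.038.
Objective = 24.89·0.7785 + 2.67·0.2008 + 0.53·2.038 = 20.9931.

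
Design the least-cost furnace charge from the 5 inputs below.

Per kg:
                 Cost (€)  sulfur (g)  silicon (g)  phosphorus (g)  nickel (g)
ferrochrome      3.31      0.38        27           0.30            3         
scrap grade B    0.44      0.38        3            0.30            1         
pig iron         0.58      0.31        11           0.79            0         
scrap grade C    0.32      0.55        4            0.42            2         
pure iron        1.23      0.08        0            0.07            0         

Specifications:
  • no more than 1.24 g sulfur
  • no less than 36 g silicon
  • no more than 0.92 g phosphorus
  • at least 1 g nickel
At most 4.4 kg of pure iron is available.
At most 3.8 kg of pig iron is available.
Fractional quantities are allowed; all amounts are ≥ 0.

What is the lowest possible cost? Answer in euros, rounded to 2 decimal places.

Let x1 = kg of ferrochrome, x2 = kg of scrap grade B, x3 = kg of pig iron, x4 = kg of scrap grade C, x5 = kg of pure iron.
Minimize 3.31x1 + 0.44x2 + 0.58x3 + 0.32x4 + 1.23x5 s.t.:
  0.38x1 + 0.38x2 + 0.31x3 + 0.55x4 + 0.08x5 ≤ 1.24   (sulfur)
  27x1 + 3x2 + 11x3 + 4x4 ≥ 36   (silicon)
  0.3x1 + 0.3x2 + 0.79x3 + 0.42x4 + 0.07x5 ≤ 0.92   (phosphorus)
  3x1 + 1x2 + 2x4 ≥ 1   (nickel)
  x5 ≤ 4.4
  x3 ≤ 3.8
  x1, x2, x3, x4, x5 ≥ 0.
The optimal basis is {ferrochrome, pig iron}; scrap grade B, scrap grade C, pure iron drop out. The silicon and phosphorus requirements are met with equality.
That vertex is x1 = 1.016, x3 = 0.7787.
Cost = 3.31·1.016 + 0.58·0.7787 = 3.8146.

€3.81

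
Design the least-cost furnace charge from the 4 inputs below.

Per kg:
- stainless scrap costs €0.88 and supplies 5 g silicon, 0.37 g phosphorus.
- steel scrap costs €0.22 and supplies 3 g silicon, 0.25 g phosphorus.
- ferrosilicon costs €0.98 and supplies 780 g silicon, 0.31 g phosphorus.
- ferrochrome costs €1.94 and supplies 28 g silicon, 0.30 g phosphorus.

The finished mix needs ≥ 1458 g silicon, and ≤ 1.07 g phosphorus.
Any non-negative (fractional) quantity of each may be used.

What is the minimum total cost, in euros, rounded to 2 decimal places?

€1.83

Treat it as an LP. Let x1 = kg of stainless scrap, x2 = kg of steel scrap, x3 = kg of ferrosilicon, x4 = kg of ferrochrome.
min 0.88x1 + 0.22x2 + 0.98x3 + 1.94x4 with:
  5x1 + 3x2 + 780x3 + 28x4 ≥ 1458   (silicon)
  0.37x1 + 0.25x2 + 0.31x3 + 0.3x4 ≤ 1.07   (phosphorus)
  x1, x2, x3, x4 ≥ 0.
The minimum-cost mix takes nothing from stainless scrap, steel scrap, ferrochrome — only ferrosilicon. There the silicon constraint is tight.
So ferrosilicon = 1.869 kg.
Hence cost = 0.98·1.869 = €1.8316.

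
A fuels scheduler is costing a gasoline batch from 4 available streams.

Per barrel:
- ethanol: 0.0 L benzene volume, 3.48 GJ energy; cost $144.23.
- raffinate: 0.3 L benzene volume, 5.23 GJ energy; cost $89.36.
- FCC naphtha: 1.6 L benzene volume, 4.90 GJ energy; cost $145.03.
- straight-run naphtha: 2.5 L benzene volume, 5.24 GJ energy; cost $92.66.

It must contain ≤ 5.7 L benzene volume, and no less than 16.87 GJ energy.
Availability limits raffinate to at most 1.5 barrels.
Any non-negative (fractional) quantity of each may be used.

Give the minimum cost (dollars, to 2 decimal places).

Let x1 = barrels of ethanol, x2 = barrels of raffinate, x3 = barrels of FCC naphtha, x4 = barrels of straight-run naphtha.
Minimise 144.23x1 + 89.36x2 + 145.03x3 + 92.66x4 subject to:
  0.3x2 + 1.6x3 + 2.5x4 ≤ 5.7   (benzene volume)
  3.48x1 + 5.23x2 + 4.9x3 + 5.24x4 ≥ 16.87   (energy)
  x2 ≤ 1.5
  x1, x2, x3, x4 ≥ 0.
The cheapest feasible vertex uses only raffinate, straight-run naphtha; ethanol, FCC naphtha are not used. The energy and the raffinate cap requirements are met with equality.
That vertex is x2 = 1.5, x4 = 1.7223.
Total cost: 89.36·1.5 + 92.66·1.7223 = 293.6283.

$293.63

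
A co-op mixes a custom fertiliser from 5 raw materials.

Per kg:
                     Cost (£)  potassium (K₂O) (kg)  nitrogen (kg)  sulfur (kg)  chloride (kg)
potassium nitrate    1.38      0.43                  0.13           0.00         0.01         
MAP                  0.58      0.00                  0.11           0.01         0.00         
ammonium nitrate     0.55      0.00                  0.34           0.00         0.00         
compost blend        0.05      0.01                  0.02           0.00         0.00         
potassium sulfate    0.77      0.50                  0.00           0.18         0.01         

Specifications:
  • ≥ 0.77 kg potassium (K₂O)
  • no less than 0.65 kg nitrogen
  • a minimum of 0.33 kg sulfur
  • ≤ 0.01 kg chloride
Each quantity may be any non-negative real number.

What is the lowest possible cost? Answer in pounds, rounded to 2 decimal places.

Let x1 = kg of potassium nitrate, x2 = kg of MAP, x3 = kg of ammonium nitrate, x4 = kg of compost blend, x5 = kg of potassium sulfate.
min 1.38x1 + 0.58x2 + 0.55x3 + 0.05x4 + 0.77x5 with:
  0.43x1 + 0.01x4 + 0.5x5 ≥ 0.77   (potassium (K₂O))
  0.13x1 + 0.11x2 + 0.34x3 + 0.02x4 ≥ 0.65   (nitrogen)
  0.01x2 + 0.18x5 ≥ 0.33   (sulfur)
  0.01x1 + 0.01x5 ≤ 0.01   (chloride)
  x1, x2, x3, x4, x5 ≥ 0.
The optimal basis is {MAP, compost blend, potassium sulfate}; potassium nitrate, ammonium nitrate drop out. Binding constraints: potassium (K₂O), sulfur, chloride.
Solving gives x2 = 15, x4 = 27, x5 = 1.
Cost = 0.58·15 + 0.05·27 + 0.77·1 = 10.8200.

£10.82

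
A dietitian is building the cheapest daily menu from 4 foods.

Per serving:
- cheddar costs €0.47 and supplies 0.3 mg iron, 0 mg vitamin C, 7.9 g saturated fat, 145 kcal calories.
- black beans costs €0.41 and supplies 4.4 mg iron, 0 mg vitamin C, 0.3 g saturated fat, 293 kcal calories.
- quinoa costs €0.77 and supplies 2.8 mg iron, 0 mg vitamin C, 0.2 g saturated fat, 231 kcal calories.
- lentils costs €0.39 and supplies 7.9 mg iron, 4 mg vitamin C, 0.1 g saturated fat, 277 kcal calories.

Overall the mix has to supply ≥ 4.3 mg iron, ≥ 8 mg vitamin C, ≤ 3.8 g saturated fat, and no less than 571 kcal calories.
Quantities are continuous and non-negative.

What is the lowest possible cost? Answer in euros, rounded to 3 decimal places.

Treat it as an LP. Let x1 = servings of cheddar, x2 = servings of black beans, x3 = servings of quinoa, x4 = servings of lentils.
min 0.47x1 + 0.41x2 + 0.77x3 + 0.39x4 s.t.:
  0.3x1 + 4.4x2 + 2.8x3 + 7.9x4 ≥ 4.3   (iron)
  4x4 ≥ 8   (vitamin C)
  7.9x1 + 0.3x2 + 0.2x3 + 0.1x4 ≤ 3.8   (saturated fat)
  145x1 + 293x2 + 231x3 + 277x4 ≥ 571   (calories)
  x1, x2, x3, x4 ≥ 0.
The minimum-cost mix takes nothing from cheddar, quinoa — only black beans, lentils. There the vitamin C and calories constraints are tight.
So black beans = 0.05802 servings, lentils = 2 servings.
Objective = 0.41·0.05802 + 0.39·2 = 0.80379.

€0.804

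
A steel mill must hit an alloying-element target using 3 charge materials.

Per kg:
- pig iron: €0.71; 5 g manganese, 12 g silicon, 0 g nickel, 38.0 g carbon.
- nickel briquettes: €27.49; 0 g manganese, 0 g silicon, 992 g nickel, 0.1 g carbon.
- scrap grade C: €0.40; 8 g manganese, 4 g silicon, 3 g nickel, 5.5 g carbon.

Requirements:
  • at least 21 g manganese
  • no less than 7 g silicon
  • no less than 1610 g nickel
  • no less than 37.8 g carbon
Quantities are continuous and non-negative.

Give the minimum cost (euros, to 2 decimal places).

€45.79

Set it up as a linear program. Let x1 = kg of pig iron, x2 = kg of nickel briquettes, x3 = kg of scrap grade C.
Minimise 0.71x1 + 27.49x2 + 0.4x3 subject to:
  5x1 + 8x3 ≥ 21   (manganese)
  12x1 + 4x3 ≥ 7   (silicon)
  992x2 + 3x3 ≥ 1610   (nickel)
  38x1 + 0.1x2 + 5.5x3 ≥ 37.8   (carbon)
  x1, x2, x3 ≥ 0.
All 3 inputs are positive at the optimum. There the manganese, nickel, carbon constraints are tight.
So pig iron = 0.67127 kg, nickel briquettes = 1.6163 kg, scrap grade C = 2.2055 kg.
Hence cost = 0.71·0.67127 + 27.49·1.6163 + 0.4·2.2055 = €45.7909.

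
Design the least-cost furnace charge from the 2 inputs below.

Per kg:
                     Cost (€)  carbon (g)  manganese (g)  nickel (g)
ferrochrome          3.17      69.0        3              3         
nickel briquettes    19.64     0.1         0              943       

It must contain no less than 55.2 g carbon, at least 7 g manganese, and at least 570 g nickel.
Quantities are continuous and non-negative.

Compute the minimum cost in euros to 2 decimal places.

Let x1 = kg of ferrochrome, x2 = kg of nickel briquettes.
min 3.17x1 + 19.64x2 s.t.:
  69x1 + 0.1x2 ≥ 55.2   (carbon)
  3x1 ≥ 7   (manganese)
  3x1 + 943x2 ≥ 570   (nickel)
  x1, x2 ≥ 0.
Both inputs are positive at the optimum. The manganese and nickel requirements are met with equality.
So ferrochrome = 2.333 kg, nickel briquettes = 0.597 kg.
Hence cost = 3.17·2.333 + 19.64·0.597 = €19.1207.

€19.12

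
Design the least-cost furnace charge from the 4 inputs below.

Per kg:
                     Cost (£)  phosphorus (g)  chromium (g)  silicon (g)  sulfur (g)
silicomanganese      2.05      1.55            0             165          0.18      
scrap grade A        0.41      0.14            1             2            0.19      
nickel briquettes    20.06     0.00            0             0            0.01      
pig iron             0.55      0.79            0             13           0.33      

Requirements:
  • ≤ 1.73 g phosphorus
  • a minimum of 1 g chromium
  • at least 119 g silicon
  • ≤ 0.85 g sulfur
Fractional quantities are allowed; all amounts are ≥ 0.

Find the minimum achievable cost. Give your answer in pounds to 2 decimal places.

£1.86

Set it up as a linear program. Let x1 = kg of silicomanganese, x2 = kg of scrap grade A, x3 = kg of nickel briquettes, x4 = kg of pig iron.
min 2.05x1 + 0.41x2 + 20.06x3 + 0.55x4 s.t.:
  1.55x1 + 0.14x2 + 0.79x4 ≤ 1.73   (phosphorus)
  1x2 ≥ 1   (chromium)
  165x1 + 2x2 + 13x4 ≥ 119   (silicon)
  0.18x1 + 0.19x2 + 0.01x3 + 0.33x4 ≤ 0.85   (sulfur)
  x1, x2, x3, x4 ≥ 0.
At the optimum only silicomanganese, scrap grade A are positive (nickel briquettes, pig iron = 0). There the chromium and silicon constraints are tight.
Optimal quantities: silicomanganese = 0.7091 kg, scrap grade A = 1 kg.
Cost = 2.05·0.7091 + 0.41·1 = 1.8637.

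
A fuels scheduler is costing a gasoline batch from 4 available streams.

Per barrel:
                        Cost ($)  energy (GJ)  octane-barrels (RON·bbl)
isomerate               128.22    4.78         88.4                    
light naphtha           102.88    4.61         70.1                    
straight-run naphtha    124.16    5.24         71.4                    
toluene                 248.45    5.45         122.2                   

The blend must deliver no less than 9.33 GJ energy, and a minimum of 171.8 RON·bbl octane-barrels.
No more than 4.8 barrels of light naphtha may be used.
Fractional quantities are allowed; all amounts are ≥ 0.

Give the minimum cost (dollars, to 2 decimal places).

This is a linear program. Let x1 = barrels of isomerate, x2 = barrels of light naphtha, x3 = barrels of straight-run naphtha, x4 = barrels of toluene.
Minimise 128.22x1 + 102.88x2 + 124.16x3 + 248.45x4 s.t.:
  4.78x1 + 4.61x2 + 5.24x3 + 5.45x4 ≥ 9.33   (energy)
  88.4x1 + 70.1x2 + 71.4x3 + 122.2x4 ≥ 171.8   (octane-barrels)
  x2 ≤ 4.8
  x1, x2, x3, x4 ≥ 0.
The optimal basis is {isomerate, light naphtha}; straight-run naphtha, toluene drop out. Binding constraints: energy and octane-barrels.
That vertex is x1 = 1.9044, x2 = 0.04925.
Objective = 128.22·1.9044 + 102.88·0.04925 = 249.2490.

$249.25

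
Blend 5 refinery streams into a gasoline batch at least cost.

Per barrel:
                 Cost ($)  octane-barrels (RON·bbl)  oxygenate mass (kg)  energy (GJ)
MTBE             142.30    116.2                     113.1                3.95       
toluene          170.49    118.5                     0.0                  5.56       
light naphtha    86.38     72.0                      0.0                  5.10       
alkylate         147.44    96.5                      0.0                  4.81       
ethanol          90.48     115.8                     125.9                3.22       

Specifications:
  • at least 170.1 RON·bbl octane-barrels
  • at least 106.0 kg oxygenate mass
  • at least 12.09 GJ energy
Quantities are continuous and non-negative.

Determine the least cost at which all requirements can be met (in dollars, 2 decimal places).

$235.03

Treat it as an LP. Let x1 = barrels of MTBE, x2 = barrels of toluene, x3 = barrels of light naphtha, x4 = barrels of alkylate, x5 = barrels of ethanol.
Minimize 142.3x1 + 170.49x2 + 86.38x3 + 147.44x4 + 90.48x5 subject to:
  116.2x1 + 118.5x2 + 72x3 + 96.5x4 + 115.8x5 ≥ 170.1   (octane-barrels)
  113.1x1 + 125.9x5 ≥ 106   (oxygenate mass)
  3.95x1 + 5.56x2 + 5.1x3 + 4.81x4 + 3.22x5 ≥ 12.09   (energy)
  x1, x2, x3, x4, x5 ≥ 0.
The cheapest feasible vertex uses only light naphtha, ethanol; MTBE, toluene, alkylate are not used. Binding constraints: oxygenate mass and energy.
So light naphtha = 1.839 barrels, ethanol = 0.8419 barrels.
Hence cost = 86.38·1.839 + 90.48·0.8419 = $235.0279.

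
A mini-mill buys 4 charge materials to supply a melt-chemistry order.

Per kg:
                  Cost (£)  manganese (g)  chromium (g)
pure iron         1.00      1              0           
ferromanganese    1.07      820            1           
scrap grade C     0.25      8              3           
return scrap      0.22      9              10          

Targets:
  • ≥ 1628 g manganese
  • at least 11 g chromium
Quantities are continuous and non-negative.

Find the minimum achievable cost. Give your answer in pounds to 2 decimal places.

Let x1 = kg of pure iron, x2 = kg of ferromanganese, x3 = kg of scrap grade C, x4 = kg of return scrap.
Minimise 1x1 + 1.07x2 + 0.25x3 + 0.22x4 s.t.:
  1x1 + 820x2 + 8x3 + 9x4 ≥ 1628   (manganese)
  1x2 + 3x3 + 10x4 ≥ 11   (chromium)
  x1, x2, x3, x4 ≥ 0.
The cheapest feasible vertex uses only ferromanganese, return scrap; pure iron, scrap grade C are not used. There the manganese and chromium constraints are tight.
Solving gives x2 = 1.975, x4 = 0.9025.
Total cost: 1.07·1.975 + 0.22·0.9025 = 2.3118.

£2.31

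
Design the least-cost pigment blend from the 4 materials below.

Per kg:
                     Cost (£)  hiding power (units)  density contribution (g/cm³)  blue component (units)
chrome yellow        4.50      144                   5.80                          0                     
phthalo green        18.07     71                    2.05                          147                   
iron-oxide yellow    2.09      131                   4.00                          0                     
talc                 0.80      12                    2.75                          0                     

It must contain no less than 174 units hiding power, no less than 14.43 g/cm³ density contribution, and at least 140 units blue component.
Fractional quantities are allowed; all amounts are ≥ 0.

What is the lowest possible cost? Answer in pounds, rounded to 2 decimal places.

Treat it as an LP. Let x1 = kg of chrome yellow, x2 = kg of phthalo green, x3 = kg of iron-oxide yellow, x4 = kg of talc.
Minimize 4.5x1 + 18.07x2 + 2.09x3 + 0.8x4 s.t.:
  144x1 + 71x2 + 131x3 + 12x4 ≥ 174   (hiding power)
  5.8x1 + 2.05x2 + 4x3 + 2.75x4 ≥ 14.43   (density contribution)
  147x2 ≥ 140   (blue component)
  x1, x2, x3, x4 ≥ 0.
At the optimum only phthalo green, iron-oxide yellow, talc are positive (chrome yellow = 0). The hiding power, density contribution, blue component requirements are met with equality.
That vertex is x2 = 0.9524, x3 = 0.4574, x4 = 3.872.
Total cost: 18.07·0.9524 + 2.09·0.4574 + 0.8·3.872 = 21.2634.

£21.26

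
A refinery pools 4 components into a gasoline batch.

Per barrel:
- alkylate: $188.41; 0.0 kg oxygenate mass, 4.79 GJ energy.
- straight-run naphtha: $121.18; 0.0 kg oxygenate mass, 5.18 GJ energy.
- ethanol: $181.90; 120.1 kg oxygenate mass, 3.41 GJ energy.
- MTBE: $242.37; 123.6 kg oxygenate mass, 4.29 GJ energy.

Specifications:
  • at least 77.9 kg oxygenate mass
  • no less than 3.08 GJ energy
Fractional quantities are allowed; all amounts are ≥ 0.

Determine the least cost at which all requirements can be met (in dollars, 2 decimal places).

Set it up as a linear program. Let x1 = barrels of alkylate, x2 = barrels of straight-run naphtha, x3 = barrels of ethanol, x4 = barrels of MTBE.
Minimize 188.41x1 + 121.18x2 + 181.9x3 + 242.37x4 with:
  120.1x3 + 123.6x4 ≥ 77.9   (oxygenate mass)
  4.79x1 + 5.18x2 + 3.41x3 + 4.29x4 ≥ 3.08   (energy)
  x1, x2, x3, x4 ≥ 0.
The cheapest feasible vertex uses only straight-run naphtha, ethanol; alkylate, MTBE are not used. The oxygenate mass and energy requirements are met with equality.
That vertex is x2 = 0.1676, x3 = 0.64863.
Objective = 121.18·0.1676 + 181.9·0.64863 = 138.2956.

$138.30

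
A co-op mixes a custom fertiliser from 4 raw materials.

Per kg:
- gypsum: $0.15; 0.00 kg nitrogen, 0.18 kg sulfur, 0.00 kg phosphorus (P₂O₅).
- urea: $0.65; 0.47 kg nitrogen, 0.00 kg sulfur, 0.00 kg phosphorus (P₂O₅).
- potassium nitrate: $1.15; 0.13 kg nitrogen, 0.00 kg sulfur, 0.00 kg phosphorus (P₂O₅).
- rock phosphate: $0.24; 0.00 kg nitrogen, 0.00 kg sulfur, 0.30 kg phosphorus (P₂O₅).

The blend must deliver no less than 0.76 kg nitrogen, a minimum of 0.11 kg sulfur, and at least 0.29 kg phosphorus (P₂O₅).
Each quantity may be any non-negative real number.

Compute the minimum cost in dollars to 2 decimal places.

$1.37

This is a linear program. Let x1 = kg of gypsum, x2 = kg of urea, x3 = kg of potassium nitrate, x4 = kg of rock phosphate.
Minimize 0.15x1 + 0.65x2 + 1.15x3 + 0.24x4 s.t.:
  0.47x2 + 0.13x3 ≥ 0.76   (nitrogen)
  0.18x1 ≥ 0.11   (sulfur)
  0.3x4 ≥ 0.29   (phosphorus (P₂O₅))
  x1, x2, x3, x4 ≥ 0.
At the optimum only gypsum, urea, rock phosphate are positive (potassium nitrate = 0). There the nitrogen, sulfur, phosphorus (P₂O₅) constraints are tight.
Solving gives x1 = 0.6111, x2 = 1.617, x4 = 0.9667.
Objective = 0.15·0.6111 + 0.65·1.617 + 0.24·0.9667 = 1.3747.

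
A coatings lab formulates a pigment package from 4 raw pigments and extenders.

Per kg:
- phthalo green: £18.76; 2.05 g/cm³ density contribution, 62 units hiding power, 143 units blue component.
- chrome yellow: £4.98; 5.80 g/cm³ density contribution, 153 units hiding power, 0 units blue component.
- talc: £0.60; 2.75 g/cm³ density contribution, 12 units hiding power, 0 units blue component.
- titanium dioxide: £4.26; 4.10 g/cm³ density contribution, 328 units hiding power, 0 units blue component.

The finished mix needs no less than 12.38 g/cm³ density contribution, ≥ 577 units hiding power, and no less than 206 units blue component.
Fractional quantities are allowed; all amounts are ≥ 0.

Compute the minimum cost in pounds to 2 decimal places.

£33.93

Set it up as a linear program. Let x1 = kg of phthalo green, x2 = kg of chrome yellow, x3 = kg of talc, x4 = kg of titanium dioxide.
Minimize 18.76x1 + 4.98x2 + 0.6x3 + 4.26x4 s.t.:
  2.05x1 + 5.8x2 + 2.75x3 + 4.1x4 ≥ 12.38   (density contribution)
  62x1 + 153x2 + 12x3 + 328x4 ≥ 577   (hiding power)
  143x1 ≥ 206   (blue component)
  x1, x2, x3, x4 ≥ 0.
At the optimum only phthalo green, talc, titanium dioxide are positive (chrome yellow = 0). Binding constraints: density contribution, hiding power, blue component.
That vertex is x1 = 1.4406, x3 = 1.2811, x4 = 1.44.
Hence cost = 18.76·1.4406 + 0.6·1.2811 + 4.26·1.44 = £33.9287.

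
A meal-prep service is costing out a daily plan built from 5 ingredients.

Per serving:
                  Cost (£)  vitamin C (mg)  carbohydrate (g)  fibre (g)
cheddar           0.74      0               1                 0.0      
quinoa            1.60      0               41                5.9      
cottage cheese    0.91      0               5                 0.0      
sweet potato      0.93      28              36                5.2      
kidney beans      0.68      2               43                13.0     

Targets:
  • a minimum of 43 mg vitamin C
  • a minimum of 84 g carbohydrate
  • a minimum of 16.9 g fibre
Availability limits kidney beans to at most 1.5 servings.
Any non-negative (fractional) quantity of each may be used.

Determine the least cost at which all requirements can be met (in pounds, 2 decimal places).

£1.86

Let x1 = servings of cheddar, x2 = servings of quinoa, x3 = servings of cottage cheese, x4 = servings of sweet potato, x5 = servings of kidney beans.
Minimize 0.74x1 + 1.6x2 + 0.91x3 + 0.93x4 + 0.68x5 subject to:
  28x4 + 2x5 ≥ 43   (vitamin C)
  1x1 + 41x2 + 5x3 + 36x4 + 43x5 ≥ 84   (carbohydrate)
  5.9x2 + 5.2x4 + 13x5 ≥ 16.9   (fibre)
  x5 ≤ 1.5
  x1, x2, x3, x4, x5 ≥ 0.
The cheapest feasible vertex uses only sweet potato, kidney beans; cheddar, quinoa, cottage cheese are not used. The vitamin C and carbohydrate requirements are met with equality.
Optimal quantities: sweet potato = 1.485 servings, kidney beans = 0.7102 servings.
Cost = 0.93·1.485 + 0.68·0.7102 = 1.8640.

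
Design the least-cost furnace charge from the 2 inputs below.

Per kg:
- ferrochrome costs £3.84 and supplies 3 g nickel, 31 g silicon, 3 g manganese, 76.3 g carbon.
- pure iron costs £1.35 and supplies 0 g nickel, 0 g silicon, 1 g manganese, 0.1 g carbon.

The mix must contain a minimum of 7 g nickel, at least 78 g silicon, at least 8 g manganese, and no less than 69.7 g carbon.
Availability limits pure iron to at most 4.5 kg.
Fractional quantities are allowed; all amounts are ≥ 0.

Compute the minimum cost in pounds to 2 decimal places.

£10.24

Set it up as a linear program. Let x1 = kg of ferrochrome, x2 = kg of pure iron.
min 3.84x1 + 1.35x2 subject to:
  3x1 ≥ 7   (nickel)
  31x1 ≥ 78   (silicon)
  3x1 + 1x2 ≥ 8   (manganese)
  76.3x1 + 0.1x2 ≥ 69.7   (carbon)
  x2 ≤ 4.5
  x1, x2 ≥ 0.
The minimum-cost mix takes nothing from pure iron — only ferrochrome. Binding constraint: manganese.
Optimal quantities: ferrochrome = 2.667 kg.
Objective = 3.84·2.667 = 10.2413.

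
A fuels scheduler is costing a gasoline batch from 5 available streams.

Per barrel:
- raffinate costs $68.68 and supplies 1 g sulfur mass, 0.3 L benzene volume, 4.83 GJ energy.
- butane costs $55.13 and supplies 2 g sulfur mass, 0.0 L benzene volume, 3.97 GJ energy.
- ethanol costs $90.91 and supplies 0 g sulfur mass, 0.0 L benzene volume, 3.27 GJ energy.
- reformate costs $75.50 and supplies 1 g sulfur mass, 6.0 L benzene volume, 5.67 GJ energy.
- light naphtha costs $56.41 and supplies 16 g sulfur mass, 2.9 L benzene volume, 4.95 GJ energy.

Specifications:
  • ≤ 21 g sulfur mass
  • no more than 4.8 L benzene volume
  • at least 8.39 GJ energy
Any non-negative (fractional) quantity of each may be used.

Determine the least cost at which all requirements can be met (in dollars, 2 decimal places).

Let x1 = barrels of raffinate, x2 = barrels of butane, x3 = barrels of ethanol, x4 = barrels of reformate, x5 = barrels of light naphtha.
Minimize 68.68x1 + 55.13x2 + 90.91x3 + 75.5x4 + 56.41x5 subject to:
  1x1 + 2x2 + 1x4 + 16x5 ≤ 21   (sulfur mass)
  0.3x1 + 6x4 + 2.9x5 ≤ 4.8   (benzene volume)
  4.83x1 + 3.97x2 + 3.27x3 + 5.67x4 + 4.95x5 ≥ 8.39   (energy)
  x1, x2, x3, x4, x5 ≥ 0.
The cheapest feasible vertex uses only butane, reformate, light naphtha; raffinate, ethanol are not used. Binding constraints: sulfur mass, benzene volume, energy.
Optimal quantities: butane = 0.26528 barrels, reformate = 0.18731 barrels, light naphtha = 1.2676 barrels.
Cost = 55.13·0.26528 + 75.5·0.18731 + 56.41·1.2676 = 100.2721.

$100.27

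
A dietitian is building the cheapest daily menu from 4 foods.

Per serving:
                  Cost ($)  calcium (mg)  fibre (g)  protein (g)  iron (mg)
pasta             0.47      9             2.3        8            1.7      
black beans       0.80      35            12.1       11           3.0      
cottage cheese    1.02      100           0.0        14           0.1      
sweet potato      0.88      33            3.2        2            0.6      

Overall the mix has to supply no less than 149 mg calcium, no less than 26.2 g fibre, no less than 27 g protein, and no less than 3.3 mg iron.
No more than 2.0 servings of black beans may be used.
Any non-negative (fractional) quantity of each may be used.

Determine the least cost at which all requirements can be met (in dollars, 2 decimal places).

$2.73

Let x1 = servings of pasta, x2 = servings of black beans, x3 = servings of cottage cheese, x4 = servings of sweet potato.
Minimize 0.47x1 + 0.8x2 + 1.02x3 + 0.88x4 subject to:
  9x1 + 35x2 + 100x3 + 33x4 ≥ 149   (calcium)
  2.3x1 + 12.1x2 + 3.2x4 ≥ 26.2   (fibre)
  8x1 + 11x2 + 14x3 + 2x4 ≥ 27   (protein)
  1.7x1 + 3x2 + 0.1x3 + 0.6x4 ≥ 3.3   (iron)
  x2 ≤ 2
  x1, x2, x3, x4 ≥ 0.
The optimal basis is {pasta, black beans, cottage cheese}; sweet potato drops out. The calcium, fibre, the black beans cap requirements are met with equality.
So pasta = 0.8696 servings, black beans = 2 servings, cottage cheese = 0.7117 servings.
Hence cost = 0.47·0.8696 + 0.8·2 + 1.02·0.7117 = $2.7346.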